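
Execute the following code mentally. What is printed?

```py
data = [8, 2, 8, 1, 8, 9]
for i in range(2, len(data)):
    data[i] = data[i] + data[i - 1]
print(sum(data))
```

i=2: data[2] = 8+2 = 10 → [8, 2, 10, 1, 8, 9]
i=3: data[3] = 1+10 = 11 → [8, 2, 10, 11, 8, 9]
i=4: data[4] = 8+11 = 19 → [8, 2, 10, 11, 19, 9]
i=5: data[5] = 9+19 = 28 → [8, 2, 10, 11, 19, 28]
sum = 78

78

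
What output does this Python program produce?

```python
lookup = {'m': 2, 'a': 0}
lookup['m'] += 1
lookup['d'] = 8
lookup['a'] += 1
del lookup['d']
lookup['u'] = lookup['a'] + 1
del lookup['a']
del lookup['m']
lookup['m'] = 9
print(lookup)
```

lookup['m'] = 2+1 = 3 → {'m': 3, 'a': 0}
lookup['d'] = 8 → {'m': 3, 'a': 0, 'd': 8}
lookup['a'] = 0+1 = 1 → {'m': 3, 'a': 1, 'd': 8}
del 'd' → {'m': 3, 'a': 1}
lookup['u'] = lookup['a']+1 = 2 → {'m': 3, 'a': 1, 'u': 2}
del 'a' → {'m': 3, 'u': 2}
del 'm' → {'u': 2}
lookup['m'] = 9 → {'u': 2, 'm': 9}

{'u': 2, 'm': 9}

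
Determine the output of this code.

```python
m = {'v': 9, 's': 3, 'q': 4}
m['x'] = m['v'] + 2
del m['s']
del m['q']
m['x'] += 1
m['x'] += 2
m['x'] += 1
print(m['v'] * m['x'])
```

m['x'] = m['v']+2 = 11 → {'v': 9, 's': 3, 'q': 4, 'x': 11}
del 's' → {'v': 9, 'q': 4, 'x': 11}
del 'q' → {'v': 9, 'x': 11}
m['x'] = 11+1 = 12 → {'v': 9, 'x': 12}
m['x'] = 12+2 = 14 → {'v': 9, 'x': 14}
m['x'] = 14+1 = 15 → {'v': 9, 'x': 15}
m['v']*m['x'] = 9*15 = 135

135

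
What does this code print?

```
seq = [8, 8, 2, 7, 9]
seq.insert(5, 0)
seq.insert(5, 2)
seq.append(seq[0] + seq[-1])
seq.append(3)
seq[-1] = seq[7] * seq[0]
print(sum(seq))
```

108

insert 0 at 5 → [8, 8, 2, 7, 9, 0]
insert 2 at 5 → [8, 8, 2, 7, 9, 2, 0]
append seq[0]+seq[-1] = 8+0 = 8 → [8, 8, 2, 7, 9, 2, 0, 8]
append 3 → [8, 8, 2, 7, 9, 2, 0, 8, 3]
seq[-1] = seq[7]*seq[0] = 8*8 = 64 → [8, 8, 2, 7, 9, 2, 0, 8, 64]
sum = 108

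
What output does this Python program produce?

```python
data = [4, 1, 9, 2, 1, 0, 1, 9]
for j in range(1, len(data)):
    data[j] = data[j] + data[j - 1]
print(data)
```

j=1: data[1] = 1+4 = 5 → [4, 5, 9, 2, 1, 0, 1, 9]
j=2: data[2] = 9+5 = 14 → [4, 5, 14, 2, 1, 0, 1, 9]
j=3: data[3] = 2+14 = 16 → [4, 5, 14, 16, 1, 0, 1, 9]
j=4: data[4] = 1+16 = 17 → [4, 5, 14, 16, 17, 0, 1, 9]
j=5: data[5] = 0+17 = 17 → [4, 5, 14, 16, 17, 17, 1, 9]
j=6: data[6] = 1+17 = 18 → [4, 5, 14, 16, 17, 17, 18, 9]
j=7: data[7] = 9+18 = 27 → [4, 5, 14, 16, 17, 17, 18, 27]

[4, 5, 14, 16, 17, 17, 18, 27]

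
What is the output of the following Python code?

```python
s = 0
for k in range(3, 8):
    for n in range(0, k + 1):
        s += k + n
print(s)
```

240

k=3,n=0: s = 0+3 = 3
k=3,n=1: s = 3+4 = 7
k=3,n=2: s = 7+5 = 12
k=3,n=3: s = 12+6 = 18
k=4,n=0: s = 18+4 = 22
k=4,n=1: s = 22+5 = 27
k=4,n=2: s = 27+6 = 33
k=4,n=3: s = 33+7 = 40
k=4,n=4: s = 40+8 = 48
k=5,n=0: s = 48+5 = 53
k=5,n=1: s = 53+6 = 59
k=5,n=2: s = 59+7 = 66
k=5,n=3: s = 66+8 = 74
k=5,n=4: s = 74+9 = 83
k=5,n=5: s = 83+10 = 93
k=6,n=0: s = 93+6 = 99
k=6,n=1: s = 99+7 = 106
k=6,n=2: s = 106+8 = 114
k=6,n=3: s = 114+9 = 123
k=6,n=4: s = 123+10 = 133
k=6,n=5: s = 133+11 = 144
k=6,n=6: s = 144+12 = 156
k=7,n=0: s = 156+7 = 163
k=7,n=1: s = 163+8 = 171
k=7,n=2: s = 171+9 = 180
k=7,n=3: s = 180+10 = 190
k=7,n=4: s = 190+11 = 201
k=7,n=5: s = 201+12 = 213
k=7,n=6: s = 213+13 = 226
k=7,n=7: s = 226+14 = 240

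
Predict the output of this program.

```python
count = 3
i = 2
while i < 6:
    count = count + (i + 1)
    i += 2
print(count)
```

i=2: count = 3+3 = 6
i=4: count = 6+5 = 11

11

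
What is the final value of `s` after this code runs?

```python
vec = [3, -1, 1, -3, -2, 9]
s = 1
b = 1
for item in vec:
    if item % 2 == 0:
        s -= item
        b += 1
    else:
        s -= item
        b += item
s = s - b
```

-17

item=3: not even, s = 1-3 = -2; b=4
item=-1: not even, s = (-2)-(-1) = -1; b=3
item=1: not even, s = (-1)-1 = -2; b=4
item=-3: not even, s = (-2)-(-3) = 1; b=1
item=-2: even, s = 1-(-2) = 3; b=2
item=9: not even, s = 3-9 = -6; b=11
s-b = (-6)-11 = -17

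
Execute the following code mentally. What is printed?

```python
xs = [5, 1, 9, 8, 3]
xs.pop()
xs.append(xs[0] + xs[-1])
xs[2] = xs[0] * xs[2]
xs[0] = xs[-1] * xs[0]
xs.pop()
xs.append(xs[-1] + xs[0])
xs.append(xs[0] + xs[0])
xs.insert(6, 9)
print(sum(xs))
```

331

pop() removes 3 → [5, 1, 9, 8]
append xs[0]+xs[-1] = 5+8 = 13 → [5, 1, 9, 8, 13]
xs[2] = xs[0]*xs[2] = 5*9 = 45 → [5, 1, 45, 8, 13]
xs[0] = xs[-1]*xs[0] = 13*5 = 65 → [65, 1, 45, 8, 13]
pop() removes 13 → [65, 1, 45, 8]
append xs[-1]+xs[0] = 8+65 = 73 → [65, 1, 45, 8, 73]
append xs[0]+xs[0] = 65+65 = 130 → [65, 1, 45, 8, 73, 130]
insert 9 at 6 → [65, 1, 45, 8, 73, 130, 9]
sum = 331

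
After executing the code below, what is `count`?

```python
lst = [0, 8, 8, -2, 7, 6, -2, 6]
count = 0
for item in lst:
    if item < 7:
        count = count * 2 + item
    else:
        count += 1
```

50

item=0: <7, count = 0*2+0 = 0
item=8: not <7, count = 0+1 = 1
item=8: not <7, count = 1+1 = 2
item=-2: <7, count = 2*2+(-2) = 2
item=7: not <7, count = 2+1 = 3
item=6: <7, count = 3*2+6 = 12
item=-2: <7, count = 12*2+(-2) = 22
item=6: <7, count = 22*2+6 = 50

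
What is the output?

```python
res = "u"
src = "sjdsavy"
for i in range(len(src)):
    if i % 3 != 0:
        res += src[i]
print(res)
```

ujdav

i=0: skip
i=1: add 'j' → 'uj'
i=2: add 'd' → 'ujd'
i=3: skip
i=4: add 'a' → 'ujda'
i=5: add 'v' → 'ujdav'
i=6: skip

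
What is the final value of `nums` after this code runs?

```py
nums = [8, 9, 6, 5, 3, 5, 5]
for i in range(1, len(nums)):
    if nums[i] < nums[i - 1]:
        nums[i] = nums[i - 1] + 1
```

i=1: 9>=8, unchanged → [8, 9, 6, 5, 3, 5, 5]
i=2: 6<9, nums[2] = 9+1 = 10 → [8, 9, 10, 5, 3, 5, 5]
i=3: 5<10, nums[3] = 10+1 = 11 → [8, 9, 10, 11, 3, 5, 5]
i=4: 3<11, nums[4] = 11+1 = 12 → [8, 9, 10, 11, 12, 5, 5]
i=5: 5<12, nums[5] = 12+1 = 13 → [8, 9, 10, 11, 12, 13, 5]
i=6: 5<13, nums[6] = 13+1 = 14 → [8, 9, 10, 11, 12, 13, 14]

[8, 9, 10, 11, 12, 13, 14]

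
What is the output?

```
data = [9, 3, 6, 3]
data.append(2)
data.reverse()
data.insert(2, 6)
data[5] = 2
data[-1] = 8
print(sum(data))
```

append 2 → [9, 3, 6, 3, 2]
reverse → [2, 3, 6, 3, 9]
insert 6 at 2 → [2, 3, 6, 6, 3, 9]
data[5] = 2 → [2, 3, 6, 6, 3, 2]
data[-1] = 8 → [2, 3, 6, 6, 3, 8]
sum = 28

28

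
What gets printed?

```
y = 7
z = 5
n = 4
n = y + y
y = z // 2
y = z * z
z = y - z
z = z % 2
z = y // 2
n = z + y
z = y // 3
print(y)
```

25

n = 7+7 = 14
y = 5//2 = 2
y = 5*5 = 25
z = 25-5 = 20
z = 20%2 = 0
z = 25//2 = 12
n = 12+25 = 37
z = 25//3 = 8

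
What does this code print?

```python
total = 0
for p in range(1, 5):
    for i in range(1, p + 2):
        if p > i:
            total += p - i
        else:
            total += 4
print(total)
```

42

p=1,i=1: not 1>1, total = 0+4 = 4
p=1,i=2: not 1>2, total = 4+4 = 8
p=2,i=1: 2>1, total = 8+1 = 9
p=2,i=2: not 2>2, total = 9+4 = 13
p=2,i=3: not 2>3, total = 13+4 = 17
p=3,i=1: 3>1, total = 17+2 = 19
p=3,i=2: 3>2, total = 19+1 = 20
p=3,i=3: not 3>3, total = 20+4 = 24
p=3,i=4: not 3>4, total = 24+4 = 28
p=4,i=1: 4>1, total = 28+3 = 31
p=4,i=2: 4>2, total = 31+2 = 33
p=4,i=3: 4>3, total = 33+1 = 34
p=4,i=4: not 4>4, total = 34+4 = 38
p=4,i=5: not 4>5, total = 38+4 = 42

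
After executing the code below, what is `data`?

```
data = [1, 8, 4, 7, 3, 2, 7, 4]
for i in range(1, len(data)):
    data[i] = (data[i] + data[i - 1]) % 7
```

i=1: data[1] = (8+1)%7 = 2 → [1, 2, 4, 7, 3, 2, 7, 4]
i=2: data[2] = (4+2)%7 = 6 → [1, 2, 6, 7, 3, 2, 7, 4]
i=3: data[3] = (7+6)%7 = 6 → [1, 2, 6, 6, 3, 2, 7, 4]
i=4: data[4] = (3+6)%7 = 2 → [1, 2, 6, 6, 2, 2, 7, 4]
i=5: data[5] = (2+2)%7 = 4 → [1, 2, 6, 6, 2, 4, 7, 4]
i=6: data[6] = (7+4)%7 = 4 → [1, 2, 6, 6, 2, 4, 4, 4]
i=7: data[7] = (4+4)%7 = 1 → [1, 2, 6, 6, 2, 4, 4, 1]

[1, 2, 6, 6, 2, 4, 4, 1]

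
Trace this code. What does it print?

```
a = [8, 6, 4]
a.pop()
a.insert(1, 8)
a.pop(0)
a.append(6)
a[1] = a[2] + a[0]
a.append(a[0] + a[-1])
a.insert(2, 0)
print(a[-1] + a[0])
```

pop() removes 4 → [8, 6]
insert 8 at 1 → [8, 8, 6]
pop(0) removes 8 → [8, 6]
append 6 → [8, 6, 6]
a[1] = a[2]+a[0] = 6+8 = 14 → [8, 14, 6]
append a[0]+a[-1] = 8+6 = 14 → [8, 14, 6, 14]
insert 0 at 2 → [8, 14, 0, 6, 14]
a[-1]+a[0] = 14+8 = 22

22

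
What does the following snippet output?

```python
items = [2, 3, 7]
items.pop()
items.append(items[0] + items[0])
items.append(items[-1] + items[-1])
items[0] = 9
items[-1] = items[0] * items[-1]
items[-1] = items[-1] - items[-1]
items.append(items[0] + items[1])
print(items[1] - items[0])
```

pop() removes 7 → [2, 3]
append items[0]+items[0] = 2+2 = 4 → [2, 3, 4]
append items[-1]+items[-1] = 4+4 = 8 → [2, 3, 4, 8]
items[0] = 9 → [9, 3, 4, 8]
items[-1] = items[0]*items[-1] = 9*8 = 72 → [9, 3, 4, 72]
items[-1] = items[-1]-items[-1] = 72-72 = 0 → [9, 3, 4, 0]
append items[0]+items[1] = 9+3 = 12 → [9, 3, 4, 0, 12]
items[1]-items[0] = 3-9 = -6

-6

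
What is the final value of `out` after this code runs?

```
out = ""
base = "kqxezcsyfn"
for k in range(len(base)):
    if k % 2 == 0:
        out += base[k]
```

k=0: add 'k' → 'k'
k=1: skip
k=2: add 'x' → 'kx'
k=3: skip
k=4: add 'z' → 'kxz'
k=5: skip
k=6: add 's' → 'kxzs'
k=7: skip
k=8: add 'f' → 'kxzsf'
k=9: skip

'kxzsf'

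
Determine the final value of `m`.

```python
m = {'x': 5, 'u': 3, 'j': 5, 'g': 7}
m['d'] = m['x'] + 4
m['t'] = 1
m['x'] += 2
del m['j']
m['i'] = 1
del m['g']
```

m['d'] = m['x']+4 = 9 → {'x': 5, 'u': 3, 'j': 5, 'g': 7, 'd': 9}
m['t'] = 1 → {'x': 5, 'u': 3, 'j': 5, 'g': 7, 'd': 9, 't': 1}
m['x'] = 5+2 = 7 → {'x': 7, 'u': 3, 'j': 5, 'g': 7, 'd': 9, 't': 1}
del 'j' → {'x': 7, 'u': 3, 'g': 7, 'd': 9, 't': 1}
m['i'] = 1 → {'x': 7, 'u': 3, 'g': 7, 'd': 9, 't': 1, 'i': 1}
del 'g' → {'x': 7, 'u': 3, 'd': 9, 't': 1, 'i': 1}

{'x': 7, 'u': 3, 'd': 9, 't': 1, 'i': 1}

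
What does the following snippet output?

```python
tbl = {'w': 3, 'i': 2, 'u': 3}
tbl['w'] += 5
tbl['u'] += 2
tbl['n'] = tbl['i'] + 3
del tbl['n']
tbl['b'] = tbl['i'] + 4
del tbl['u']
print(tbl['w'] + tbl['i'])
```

tbl['w'] = 3+5 = 8 → {'w': 8, 'i': 2, 'u': 3}
tbl['u'] = 3+2 = 5 → {'w': 8, 'i': 2, 'u': 5}
tbl['n'] = tbl['i']+3 = 5 → {'w': 8, 'i': 2, 'u': 5, 'n': 5}
del 'n' → {'w': 8, 'i': 2, 'u': 5}
tbl['b'] = tbl['i']+4 = 6 → {'w': 8, 'i': 2, 'u': 5, 'b': 6}
del 'u' → {'w': 8, 'i': 2, 'b': 6}
tbl['w']+tbl['i'] = 8+2 = 10

10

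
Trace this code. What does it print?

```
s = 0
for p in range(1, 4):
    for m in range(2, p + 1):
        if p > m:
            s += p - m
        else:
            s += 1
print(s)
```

3

p=2,m=2: not 2>2, s = 0+1 = 1
p=3,m=2: 3>2, s = 1+1 = 2
p=3,m=3: not 3>3, s = 2+1 = 3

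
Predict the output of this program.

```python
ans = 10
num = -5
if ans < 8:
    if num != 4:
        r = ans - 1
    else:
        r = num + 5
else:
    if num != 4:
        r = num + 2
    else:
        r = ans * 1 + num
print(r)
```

-3

ans=10, num=-5
ans < 8 is False; num != 4 is True
→ r = num + 2 = -3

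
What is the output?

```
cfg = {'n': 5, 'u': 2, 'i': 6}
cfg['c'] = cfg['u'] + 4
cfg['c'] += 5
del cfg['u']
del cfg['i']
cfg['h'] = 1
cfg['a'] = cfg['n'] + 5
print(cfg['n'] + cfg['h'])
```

6

cfg['c'] = cfg['u']+4 = 6 → {'n': 5, 'u': 2, 'i': 6, 'c': 6}
cfg['c'] = 6+5 = 11 → {'n': 5, 'u': 2, 'i': 6, 'c': 11}
del 'u' → {'n': 5, 'i': 6, 'c': 11}
del 'i' → {'n': 5, 'c': 11}
cfg['h'] = 1 → {'n': 5, 'c': 11, 'h': 1}
cfg['a'] = cfg['n']+5 = 10 → {'n': 5, 'c': 11, 'h': 1, 'a': 10}
cfg['n']+cfg['h'] = 5+1 = 6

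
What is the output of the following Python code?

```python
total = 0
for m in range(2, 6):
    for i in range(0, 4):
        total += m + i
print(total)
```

80

m=2,i=0: total = 0+2 = 2
m=2,i=1: total = 2+3 = 5
m=2,i=2: total = 5+4 = 9
m=2,i=3: total = 9+5 = 14
m=3,i=0: total = 14+3 = 17
m=3,i=1: total = 17+4 = 21
m=3,i=2: total = 21+5 = 26
m=3,i=3: total = 26+6 = 32
m=4,i=0: total = 32+4 = 36
m=4,i=1: total = 36+5 = 41
m=4,i=2: total = 41+6 = 47
m=4,i=3: total = 47+7 = 54
m=5,i=0: total = 54+5 = 59
m=5,i=1: total = 59+6 = 65
m=5,i=2: total = 65+7 = 72
m=5,i=3: total = 72+8 = 80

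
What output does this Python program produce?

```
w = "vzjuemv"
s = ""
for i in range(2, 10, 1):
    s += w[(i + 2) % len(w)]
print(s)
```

emvvzjue

i=2: add w[4]='e' → 'e'
i=3: add w[5]='m' → 'em'
i=4: add w[6]='v' → 'emv'
i=5: add w[0]='v' → 'emvv'
i=6: add w[1]='z' → 'emvvz'
i=7: add w[2]='j' → 'emvvzj'
i=8: add w[3]='u' → 'emvvzju'
i=9: add w[4]='e' → 'emvvzjue'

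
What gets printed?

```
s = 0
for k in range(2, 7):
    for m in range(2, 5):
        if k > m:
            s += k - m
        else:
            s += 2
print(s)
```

31

k=2,m=2: not 2>2, s = 0+2 = 2
k=2,m=3: not 2>3, s = 2+2 = 4
k=2,m=4: not 2>4, s = 4+2 = 6
k=3,m=2: 3>2, s = 6+1 = 7
k=3,m=3: not 3>3, s = 7+2 = 9
k=3,m=4: not 3>4, s = 9+2 = 11
k=4,m=2: 4>2, s = 11+2 = 13
k=4,m=3: 4>3, s = 13+1 = 14
k=4,m=4: not 4>4, s = 14+2 = 16
k=5,m=2: 5>2, s = 16+3 = 19
k=5,m=3: 5>3, s = 19+2 = 21
k=5,m=4: 5>4, s = 21+1 = 22
k=6,m=2: 6>2, s = 22+4 = 26
k=6,m=3: 6>3, s = 26+3 = 29
k=6,m=4: 6>4, s = 29+2 = 31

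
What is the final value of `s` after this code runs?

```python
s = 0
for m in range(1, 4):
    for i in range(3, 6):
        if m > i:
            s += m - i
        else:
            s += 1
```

m=1,i=3: not 1>3, s = 0+1 = 1
m=1,i=4: not 1>4, s = 1+1 = 2
m=1,i=5: not 1>5, s = 2+1 = 3
m=2,i=3: not 2>3, s = 3+1 = 4
m=2,i=4: not 2>4, s = 4+1 = 5
m=2,i=5: not 2>5, s = 5+1 = 6
m=3,i=3: not 3>3, s = 6+1 = 7
m=3,i=4: not 3>4, s = 7+1 = 8
m=3,i=5: not 3>5, s = 8+1 = 9

9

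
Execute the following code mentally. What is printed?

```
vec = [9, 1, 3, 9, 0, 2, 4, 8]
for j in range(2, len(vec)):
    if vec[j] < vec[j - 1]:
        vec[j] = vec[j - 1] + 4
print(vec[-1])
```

j=2: 3>=1, unchanged → [9, 1, 3, 9, 0, 2, 4, 8]
j=3: 9>=3, unchanged → [9, 1, 3, 9, 0, 2, 4, 8]
j=4: 0<9, vec[4] = 9+4 = 13 → [9, 1, 3, 9, 13, 2, 4, 8]
j=5: 2<13, vec[5] = 13+4 = 17 → [9, 1, 3, 9, 13, 17, 4, 8]
j=6: 4<17, vec[6] = 17+4 = 21 → [9, 1, 3, 9, 13, 17, 21, 8]
j=7: 8<21, vec[7] = 21+4 = 25 → [9, 1, 3, 9, 13, 17, 21, 25]

25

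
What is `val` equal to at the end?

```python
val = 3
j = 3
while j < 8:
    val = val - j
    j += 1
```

-22

j=3: val = 3-3 = 0
j=4: val = 0-4 = -4
j=5: val = (-4)-5 = -9
j=6: val = (-9)-6 = -15
j=7: val = (-15)-7 = -22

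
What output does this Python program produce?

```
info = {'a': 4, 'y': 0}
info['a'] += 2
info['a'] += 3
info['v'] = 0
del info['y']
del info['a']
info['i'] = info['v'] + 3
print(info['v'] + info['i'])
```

3

info['a'] = 4+2 = 6 → {'a': 6, 'y': 0}
info['a'] = 6+3 = 9 → {'a': 9, 'y': 0}
info['v'] = 0 → {'a': 9, 'y': 0, 'v': 0}
del 'y' → {'a': 9, 'v': 0}
del 'a' → {'v': 0}
info['i'] = info['v']+3 = 3 → {'v': 0, 'i': 3}
info['v']+info['i'] = 0+3 = 3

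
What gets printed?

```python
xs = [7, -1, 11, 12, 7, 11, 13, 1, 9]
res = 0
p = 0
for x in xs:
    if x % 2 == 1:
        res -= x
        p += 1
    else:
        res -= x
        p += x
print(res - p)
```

-90

x=7: odd, res = 0-7 = -7; p=1
x=-1: odd, res = (-7)-(-1) = -6; p=2
x=11: odd, res = (-6)-11 = -17; p=3
x=12: not odd, res = (-17)-12 = -29; p=15
x=7: odd, res = (-29)-7 = -36; p=16
x=11: odd, res = (-36)-11 = -47; p=17
x=13: odd, res = (-47)-13 = -60; p=18
x=1: odd, res = (-60)-1 = -61; p=19
x=9: odd, res = (-61)-9 = -70; p=20
res-p = (-70)-20 = -90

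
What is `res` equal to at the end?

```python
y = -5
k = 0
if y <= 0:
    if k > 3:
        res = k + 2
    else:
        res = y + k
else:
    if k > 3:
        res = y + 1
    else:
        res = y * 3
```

y=-5, k=0
y <= 0 is True; k > 3 is False
→ res = y + k = -5

-5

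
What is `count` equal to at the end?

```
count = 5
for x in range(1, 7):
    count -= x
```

x=1: count = 5-1 = 4
x=2: count = 4-2 = 2
x=3: count = 2-3 = -1
x=4: count = (-1)-4 = -5
x=5: count = (-5)-5 = -10
x=6: count = (-10)-6 = -16

-16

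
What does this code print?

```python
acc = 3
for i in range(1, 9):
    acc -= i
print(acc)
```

-33

i=1: acc = 3-1 = 2
i=2: acc = 2-2 = 0
i=3: acc = 0-3 = -3
i=4: acc = (-3)-4 = -7
i=5: acc = (-7)-5 = -12
i=6: acc = (-12)-6 = -18
i=7: acc = (-18)-7 = -25
i=8: acc = (-25)-8 = -33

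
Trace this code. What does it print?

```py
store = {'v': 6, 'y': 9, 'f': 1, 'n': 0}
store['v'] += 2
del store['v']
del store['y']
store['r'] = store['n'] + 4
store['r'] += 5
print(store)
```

store['v'] = 6+2 = 8 → {'v': 8, 'y': 9, 'f': 1, 'n': 0}
del 'v' → {'y': 9, 'f': 1, 'n': 0}
del 'y' → {'f': 1, 'n': 0}
store['r'] = store['n']+4 = 4 → {'f': 1, 'n': 0, 'r': 4}
store['r'] = 4+5 = 9 → {'f': 1, 'n': 0, 'r': 9}

{'f': 1, 'n': 0, 'r': 9}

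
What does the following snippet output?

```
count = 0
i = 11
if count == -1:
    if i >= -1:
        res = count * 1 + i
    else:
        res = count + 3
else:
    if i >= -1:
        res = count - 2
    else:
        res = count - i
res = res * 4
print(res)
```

-8

count=0, i=11
count == -1 is False; i >= -1 is True
→ res = count - 2 = -2
res = (-2)*4 = -8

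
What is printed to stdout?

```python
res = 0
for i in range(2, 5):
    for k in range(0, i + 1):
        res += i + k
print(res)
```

i=2,k=0: res = 0+2 = 2
i=2,k=1: res = 2+3 = 5
i=2,k=2: res = 5+4 = 9
i=3,k=0: res = 9+3 = 12
i=3,k=1: res = 12+4 = 16
i=3,k=2: res = 16+5 = 21
i=3,k=3: res = 21+6 = 27
i=4,k=0: res = 27+4 = 31
i=4,k=1: res = 31+5 = 36
i=4,k=2: res = 36+6 = 42
i=4,k=3: res = 42+7 = 49
i=4,k=4: res = 49+8 = 57

57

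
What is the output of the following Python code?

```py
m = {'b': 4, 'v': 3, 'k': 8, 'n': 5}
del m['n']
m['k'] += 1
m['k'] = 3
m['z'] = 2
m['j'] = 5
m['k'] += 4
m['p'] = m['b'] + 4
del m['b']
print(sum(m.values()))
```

del 'n' → {'b': 4, 'v': 3, 'k': 8}
m['k'] = 8+1 = 9 → {'b': 4, 'v': 3, 'k': 9}
m['k'] = 3 → {'b': 4, 'v': 3, 'k': 3}
m['z'] = 2 → {'b': 4, 'v': 3, 'k': 3, 'z': 2}
m['j'] = 5 → {'b': 4, 'v': 3, 'k': 3, 'z': 2, 'j': 5}
m['k'] = 3+4 = 7 → {'b': 4, 'v': 3, 'k': 7, 'z': 2, 'j': 5}
m['p'] = m['b']+4 = 8 → {'b': 4, 'v': 3, 'k': 7, 'z': 2, 'j': 5, 'p': 8}
del 'b' → {'v': 3, 'k': 7, 'z': 2, 'j': 5, 'p': 8}
sum of values = 25

25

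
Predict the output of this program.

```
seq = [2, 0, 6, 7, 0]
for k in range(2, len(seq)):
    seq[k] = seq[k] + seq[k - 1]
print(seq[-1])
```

13

k=2: seq[2] = 6+0 = 6 → [2, 0, 6, 7, 0]
k=3: seq[3] = 7+6 = 13 → [2, 0, 6, 13, 0]
k=4: seq[4] = 0+13 = 13 → [2, 0, 6, 13, 13]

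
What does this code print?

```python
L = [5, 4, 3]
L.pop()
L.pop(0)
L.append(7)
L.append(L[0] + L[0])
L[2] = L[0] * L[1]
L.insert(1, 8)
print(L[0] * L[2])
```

28

pop() removes 3 → [5, 4]
pop(0) removes 5 → [4]
append 7 → [4, 7]
append L[0]+L[0] = 4+4 = 8 → [4, 7, 8]
L[2] = L[0]*L[1] = 4*7 = 28 → [4, 7, 28]
insert 8 at 1 → [4, 8, 7, 28]
L[0]*L[2] = 4*7 = 28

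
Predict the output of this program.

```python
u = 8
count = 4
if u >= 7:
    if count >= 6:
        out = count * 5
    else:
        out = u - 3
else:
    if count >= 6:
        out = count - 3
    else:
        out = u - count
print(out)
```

u=8, count=4
u >= 7 is True; count >= 6 is False
→ out = u - 3 = 5

5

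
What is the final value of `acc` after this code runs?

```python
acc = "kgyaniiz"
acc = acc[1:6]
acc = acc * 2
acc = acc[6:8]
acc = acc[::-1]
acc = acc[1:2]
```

'y'

slice [1:6] → 'gyani'
repeat ×2 → 'gyanigyani'
slice [6:8] → 'ya'
reverse → 'ay'
slice [1:2] → 'y'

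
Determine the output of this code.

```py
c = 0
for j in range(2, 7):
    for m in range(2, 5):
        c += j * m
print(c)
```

j=2,m=2: c = 0+4 = 4
j=2,m=3: c = 4+6 = 10
j=2,m=4: c = 10+8 = 18
j=3,m=2: c = 18+6 = 24
j=3,m=3: c = 24+9 = 33
j=3,m=4: c = 33+12 = 45
j=4,m=2: c = 45+8 = 53
j=4,m=3: c = 53+12 = 65
j=4,m=4: c = 65+16 = 81
j=5,m=2: c = 81+10 = 91
j=5,m=3: c = 91+15 = 106
j=5,m=4: c = 106+20 = 126
j=6,m=2: c = 126+12 = 138
j=6,m=3: c = 138+18 = 156
j=6,m=4: c = 156+24 = 180

180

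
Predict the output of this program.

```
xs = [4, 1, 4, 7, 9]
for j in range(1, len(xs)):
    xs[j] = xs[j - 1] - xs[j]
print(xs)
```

j=1: xs[1] = 4-1 = 3 → [4, 3, 4, 7, 9]
j=2: xs[2] = 3-4 = -1 → [4, 3, -1, 7, 9]
j=3: xs[3] = (-1)-7 = -8 → [4, 3, -1, -8, 9]
j=4: xs[4] = (-8)-9 = -17 → [4, 3, -1, -8, -17]

[4, 3, -1, -8, -17]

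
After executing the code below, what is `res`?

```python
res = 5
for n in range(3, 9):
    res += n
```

38

n=3: res = 5+3 = 8
n=4: res = 8+4 = 12
n=5: res = 12+5 = 17
n=6: res = 17+6 = 23
n=7: res = 23+7 = 30
n=8: res = 30+8 = 38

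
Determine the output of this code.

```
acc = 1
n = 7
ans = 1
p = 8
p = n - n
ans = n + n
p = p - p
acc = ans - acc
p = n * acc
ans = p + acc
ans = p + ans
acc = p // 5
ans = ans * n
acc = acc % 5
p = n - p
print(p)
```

-84

p = 7-7 = 0
ans = 7+7 = 14
p = 0-0 = 0
acc = 14-1 = 13
p = 7*13 = 91
ans = 91+13 = 104
ans = 91+104 = 195
acc = 91//5 = 18
ans = 195*7 = 1365
acc = 18%5 = 3
p = 7-91 = -84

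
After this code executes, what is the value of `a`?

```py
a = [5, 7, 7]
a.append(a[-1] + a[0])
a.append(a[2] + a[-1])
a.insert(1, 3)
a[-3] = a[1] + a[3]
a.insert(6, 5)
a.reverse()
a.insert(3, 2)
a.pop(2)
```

[5, 19, 2, 10, 7, 3, 5]

append a[-1]+a[0] = 7+5 = 12 → [5, 7, 7, 12]
append a[2]+a[-1] = 7+12 = 19 → [5, 7, 7, 12, 19]
insert 3 at 1 → [5, 3, 7, 7, 12, 19]
a[-3] = a[1]+a[3] = 3+7 = 10 → [5, 3, 7, 10, 12, 19]
insert 5 at 6 → [5, 3, 7, 10, 12, 19, 5]
reverse → [5, 19, 12, 10, 7, 3, 5]
insert 2 at 3 → [5, 19, 12, 2, 10, 7, 3, 5]
pop(2) removes 12 → [5, 19, 2, 10, 7, 3, 5]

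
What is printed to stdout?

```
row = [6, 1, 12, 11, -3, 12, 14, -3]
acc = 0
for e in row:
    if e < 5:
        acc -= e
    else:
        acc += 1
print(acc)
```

e=6: not <5, acc = 0+1 = 1
e=1: <5, acc = 1-1 = 0
e=12: not <5, acc = 0+1 = 1
e=11: not <5, acc = 1+1 = 2
e=-3: <5, acc = 2-(-3) = 5
e=12: not <5, acc = 5+1 = 6
e=14: not <5, acc = 6+1 = 7
e=-3: <5, acc = 7-(-3) = 10

10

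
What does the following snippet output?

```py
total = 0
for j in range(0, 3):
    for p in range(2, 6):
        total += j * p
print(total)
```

j=0,p=2: total = 0+0 = 0
j=0,p=3: total = 0+0 = 0
j=0,p=4: total = 0+0 = 0
j=0,p=5: total = 0+0 = 0
j=1,p=2: total = 0+2 = 2
j=1,p=3: total = 2+3 = 5
j=1,p=4: total = 5+4 = 9
j=1,p=5: total = 9+5 = 14
j=2,p=2: total = 14+4 = 18
j=2,p=3: total = 18+6 = 24
j=2,p=4: total = 24+8 = 32
j=2,p=5: total = 32+10 = 42

42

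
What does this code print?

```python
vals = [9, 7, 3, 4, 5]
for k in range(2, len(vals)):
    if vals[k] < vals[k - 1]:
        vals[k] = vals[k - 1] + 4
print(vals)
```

k=2: 3<7, vals[2] = 7+4 = 11 → [9, 7, 11, 4, 5]
k=3: 4<11, vals[3] = 11+4 = 15 → [9, 7, 11, 15, 5]
k=4: 5<15, vals[4] = 15+4 = 19 → [9, 7, 11, 15, 19]

[9, 7, 11, 15, 19]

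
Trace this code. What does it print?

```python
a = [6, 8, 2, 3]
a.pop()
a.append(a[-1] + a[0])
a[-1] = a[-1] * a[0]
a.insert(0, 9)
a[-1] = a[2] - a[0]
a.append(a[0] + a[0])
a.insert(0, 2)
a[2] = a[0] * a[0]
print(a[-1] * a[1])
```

162

pop() removes 3 → [6, 8, 2]
append a[-1]+a[0] = 2+6 = 8 → [6, 8, 2, 8]
a[-1] = a[-1]*a[0] = 8*6 = 48 → [6, 8, 2, 48]
insert 9 at 0 → [9, 6, 8, 2, 48]
a[-1] = a[2]-a[0] = 8-9 = -1 → [9, 6, 8, 2, -1]
append a[0]+a[0] = 9+9 = 18 → [9, 6, 8, 2, -1, 18]
insert 2 at 0 → [2, 9, 6, 8, 2, -1, 18]
a[2] = a[0]*a[0] = 2*2 = 4 → [2, 9, 4, 8, 2, -1, 18]
a[-1]*a[1] = 18*9 = 162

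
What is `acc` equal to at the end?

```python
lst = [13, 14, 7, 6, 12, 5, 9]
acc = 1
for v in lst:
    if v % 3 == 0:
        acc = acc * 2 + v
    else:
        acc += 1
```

91

v=13: not %3==0, acc = 1+1 = 2
v=14: not %3==0, acc = 2+1 = 3
v=7: not %3==0, acc = 3+1 = 4
v=6: %3==0, acc = 4*2+6 = 14
v=12: %3==0, acc = 14*2+12 = 40
v=5: not %3==0, acc = 40+1 = 41
v=9: %3==0, acc = 41*2+9 = 91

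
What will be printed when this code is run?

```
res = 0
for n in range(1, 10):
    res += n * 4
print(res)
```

n=1: res = 0+1*4 = 4
n=2: res = 4+2*4 = 12
n=3: res = 12+3*4 = 24
n=4: res = 24+4*4 = 40
n=5: res = 40+5*4 = 60
n=6: res = 60+6*4 = 84
n=7: res = 84+7*4 = 112
n=8: res = 112+8*4 = 144
n=9: res = 144+9*4 = 180

180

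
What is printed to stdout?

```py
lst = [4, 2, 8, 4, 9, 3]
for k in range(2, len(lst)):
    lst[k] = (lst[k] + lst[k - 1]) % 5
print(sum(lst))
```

k=2: lst[2] = (8+2)%5 = 0 → [4, 2, 0, 4, 9, 3]
k=3: lst[3] = (4+0)%5 = 4 → [4, 2, 0, 4, 9, 3]
k=4: lst[4] = (9+4)%5 = 3 → [4, 2, 0, 4, 3, 3]
k=5: lst[5] = (3+3)%5 = 1 → [4, 2, 0, 4, 3, 1]
sum = 14

14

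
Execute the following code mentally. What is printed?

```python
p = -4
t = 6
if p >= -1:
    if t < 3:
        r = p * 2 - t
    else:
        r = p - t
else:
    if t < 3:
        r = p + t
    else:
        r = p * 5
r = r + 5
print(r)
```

p=-4, t=6
p >= -1 is False; t < 3 is False
→ r = p * 5 = -20
r = (-20)+5 = -15

-15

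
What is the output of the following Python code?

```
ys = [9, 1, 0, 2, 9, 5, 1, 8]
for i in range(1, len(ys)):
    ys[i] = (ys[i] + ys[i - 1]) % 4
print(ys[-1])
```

3

i=1: ys[1] = (1+9)%4 = 2 → [9, 2, 0, 2, 9, 5, 1, 8]
i=2: ys[2] = (0+2)%4 = 2 → [9, 2, 2, 2, 9, 5, 1, 8]
i=3: ys[3] = (2+2)%4 = 0 → [9, 2, 2, 0, 9, 5, 1, 8]
i=4: ys[4] = (9+0)%4 = 1 → [9, 2, 2, 0, 1, 5, 1, 8]
i=5: ys[5] = (5+1)%4 = 2 → [9, 2, 2, 0, 1, 2, 1, 8]
i=6: ys[6] = (1+2)%4 = 3 → [9, 2, 2, 0, 1, 2, 3, 8]
i=7: ys[7] = (8+3)%4 = 3 → [9, 2, 2, 0, 1, 2, 3, 3]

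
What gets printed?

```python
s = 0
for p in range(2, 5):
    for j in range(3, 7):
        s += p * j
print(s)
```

p=2,j=3: s = 0+6 = 6
p=2,j=4: s = 6+8 = 14
p=2,j=5: s = 14+10 = 24
p=2,j=6: s = 24+12 = 36
p=3,j=3: s = 36+9 = 45
p=3,j=4: s = 45+12 = 57
p=3,j=5: s = 57+15 = 72
p=3,j=6: s = 72+18 = 90
p=4,j=3: s = 90+12 = 102
p=4,j=4: s = 102+16 = 118
p=4,j=5: s = 118+20 = 138
p=4,j=6: s = 138+24 = 162

162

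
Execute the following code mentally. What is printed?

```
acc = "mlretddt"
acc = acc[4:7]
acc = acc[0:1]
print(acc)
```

t

slice [4:7] → 'tdd'
slice [0:1] → 't'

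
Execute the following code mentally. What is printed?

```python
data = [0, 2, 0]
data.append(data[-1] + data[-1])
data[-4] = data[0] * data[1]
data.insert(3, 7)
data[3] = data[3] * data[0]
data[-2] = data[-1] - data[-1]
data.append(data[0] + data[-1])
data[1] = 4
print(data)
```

[0, 4, 0, 0, 0, 0]

append data[-1]+data[-1] = 0+0 = 0 → [0, 2, 0, 0]
data[-4] = data[0]*data[1] = 0*2 = 0 → [0, 2, 0, 0]
insert 7 at 3 → [0, 2, 0, 7, 0]
data[3] = data[3]*data[0] = 7*0 = 0 → [0, 2, 0, 0, 0]
data[-2] = data[-1]-data[-1] = 0-0 = 0 → [0, 2, 0, 0, 0]
append data[0]+data[-1] = 0+0 = 0 → [0, 2, 0, 0, 0, 0]
data[1] = 4 → [0, 4, 0, 0, 0, 0]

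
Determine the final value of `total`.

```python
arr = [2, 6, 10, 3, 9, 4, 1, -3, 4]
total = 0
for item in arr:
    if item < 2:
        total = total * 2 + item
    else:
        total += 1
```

24

item=2: not <2, total = 0+1 = 1
item=6: not <2, total = 1+1 = 2
item=10: not <2, total = 2+1 = 3
item=3: not <2, total = 3+1 = 4
item=9: not <2, total = 4+1 = 5
item=4: not <2, total = 5+1 = 6
item=1: <2, total = 6*2+1 = 13
item=-3: <2, total = 13*2+(-3) = 23
item=4: not <2, total = 23+1 = 24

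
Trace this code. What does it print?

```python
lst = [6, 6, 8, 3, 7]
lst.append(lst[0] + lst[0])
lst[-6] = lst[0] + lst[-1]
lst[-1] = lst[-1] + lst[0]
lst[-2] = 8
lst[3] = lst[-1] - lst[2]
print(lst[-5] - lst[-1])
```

-24

append lst[0]+lst[0] = 6+6 = 12 → [6, 6, 8, 3, 7, 12]
lst[-6] = lst[0]+lst[-1] = 6+12 = 18 → [18, 6, 8, 3, 7, 12]
lst[-1] = lst[-1]+lst[0] = 12+18 = 30 → [18, 6, 8, 3, 7, 30]
lst[-2] = 8 → [18, 6, 8, 3, 8, 30]
lst[3] = lst[-1]-lst[2] = 30-8 = 22 → [18, 6, 8, 22, 8, 30]
lst[-5]-lst[-1] = 6-30 = -24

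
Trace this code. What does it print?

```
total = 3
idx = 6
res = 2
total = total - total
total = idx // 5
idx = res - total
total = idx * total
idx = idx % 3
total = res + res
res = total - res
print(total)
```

4

total = 3-3 = 0
total = 6//5 = 1
idx = 2-1 = 1
total = 1*1 = 1
idx = 1%3 = 1
total = 2+2 = 4
res = 4-2 = 2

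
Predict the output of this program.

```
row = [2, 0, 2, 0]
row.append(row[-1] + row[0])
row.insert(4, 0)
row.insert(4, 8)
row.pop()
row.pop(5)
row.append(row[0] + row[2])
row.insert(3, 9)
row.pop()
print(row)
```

append row[-1]+row[0] = 0+2 = 2 → [2, 0, 2, 0, 2]
insert 0 at 4 → [2, 0, 2, 0, 0, 2]
insert 8 at 4 → [2, 0, 2, 0, 8, 0, 2]
pop() removes 2 → [2, 0, 2, 0, 8, 0]
pop(5) removes 0 → [2, 0, 2, 0, 8]
append row[0]+row[2] = 2+2 = 4 → [2, 0, 2, 0, 8, 4]
insert 9 at 3 → [2, 0, 2, 9, 0, 8, 4]
pop() removes 4 → [2, 0, 2, 9, 0, 8]

[2, 0, 2, 9, 0, 8]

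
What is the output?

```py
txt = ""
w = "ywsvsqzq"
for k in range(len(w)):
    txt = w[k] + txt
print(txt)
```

qzqsvswy

k=0: prepend 'y' → 'y'
k=1: prepend 'w' → 'wy'
k=2: prepend 's' → 'swy'
k=3: prepend 'v' → 'vswy'
k=4: prepend 's' → 'svswy'
k=5: prepend 'q' → 'qsvswy'
k=6: prepend 'z' → 'zqsvswy'
k=7: prepend 'q' → 'qzqsvswy'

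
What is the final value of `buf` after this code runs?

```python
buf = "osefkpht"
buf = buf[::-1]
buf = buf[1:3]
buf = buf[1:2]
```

reverse → 'thpkfeso'
slice [1:3] → 'hp'
slice [1:2] → 'p'

'p'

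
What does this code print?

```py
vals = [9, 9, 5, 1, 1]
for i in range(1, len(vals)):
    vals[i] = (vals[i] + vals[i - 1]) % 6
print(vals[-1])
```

i=1: vals[1] = (9+9)%6 = 0 → [9, 0, 5, 1, 1]
i=2: vals[2] = (5+0)%6 = 5 → [9, 0, 5, 1, 1]
i=3: vals[3] = (1+5)%6 = 0 → [9, 0, 5, 0, 1]
i=4: vals[4] = (1+0)%6 = 1 → [9, 0, 5, 0, 1]

1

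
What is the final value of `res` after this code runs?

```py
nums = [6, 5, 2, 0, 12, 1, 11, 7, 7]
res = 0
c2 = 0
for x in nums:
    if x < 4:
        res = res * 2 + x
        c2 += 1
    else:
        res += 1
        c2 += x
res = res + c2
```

81

x=6: not <4, res = 0+1 = 1; c2=6
x=5: not <4, res = 1+1 = 2; c2=11
x=2: <4, res = 2*2+2 = 6; c2=12
x=0: <4, res = 6*2+0 = 12; c2=13
x=12: not <4, res = 12+1 = 13; c2=25
x=1: <4, res = 13*2+1 = 27; c2=26
x=11: not <4, res = 27+1 = 28; c2=37
x=7: not <4, res = 28+1 = 29; c2=44
x=7: not <4, res = 29+1 = 30; c2=51
res+c2 = 30+51 = 81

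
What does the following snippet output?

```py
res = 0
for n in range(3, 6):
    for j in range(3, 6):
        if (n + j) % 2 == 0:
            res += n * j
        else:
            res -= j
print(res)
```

64

n=3,j=3: even sum, res = 0+9 = 9
n=3,j=4: odd sum, res = 9-4 = 5
n=3,j=5: even sum, res = 5+15 = 20
n=4,j=3: odd sum, res = 20-3 = 17
n=4,j=4: even sum, res = 17+16 = 33
n=4,j=5: odd sum, res = 33-5 = 28
n=5,j=3: even sum, res = 28+15 = 43
n=5,j=4: odd sum, res = 43-4 = 39
n=5,j=5: even sum, res = 39+25 = 64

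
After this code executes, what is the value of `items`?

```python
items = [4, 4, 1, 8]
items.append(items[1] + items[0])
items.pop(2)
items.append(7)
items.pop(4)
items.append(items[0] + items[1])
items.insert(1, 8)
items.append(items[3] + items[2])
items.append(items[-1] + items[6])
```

[4, 8, 4, 8, 8, 8, 12, 24]

append items[1]+items[0] = 4+4 = 8 → [4, 4, 1, 8, 8]
pop(2) removes 1 → [4, 4, 8, 8]
append 7 → [4, 4, 8, 8, 7]
pop(4) removes 7 → [4, 4, 8, 8]
append items[0]+items[1] = 4+4 = 8 → [4, 4, 8, 8, 8]
insert 8 at 1 → [4, 8, 4, 8, 8, 8]
append items[3]+items[2] = 8+4 = 12 → [4, 8, 4, 8, 8, 8, 12]
append items[-1]+items[6] = 12+12 = 24 → [4, 8, 4, 8, 8, 8, 12, 24]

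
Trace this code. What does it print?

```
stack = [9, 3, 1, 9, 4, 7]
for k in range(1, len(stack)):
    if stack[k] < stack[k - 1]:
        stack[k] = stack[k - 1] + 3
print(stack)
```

k=1: 3<9, stack[1] = 9+3 = 12 → [9, 12, 1, 9, 4, 7]
k=2: 1<12, stack[2] = 12+3 = 15 → [9, 12, 15, 9, 4, 7]
k=3: 9<15, stack[3] = 15+3 = 18 → [9, 12, 15, 18, 4, 7]
k=4: 4<18, stack[4] = 18+3 = 21 → [9, 12, 15, 18, 21, 7]
k=5: 7<21, stack[5] = 21+3 = 24 → [9, 12, 15, 18, 21, 24]

[9, 12, 15, 18, 21, 24]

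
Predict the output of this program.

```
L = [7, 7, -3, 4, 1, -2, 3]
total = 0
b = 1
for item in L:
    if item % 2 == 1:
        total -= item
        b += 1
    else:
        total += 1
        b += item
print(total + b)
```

-5

item=7: odd, total = 0-7 = -7; b=2
item=7: odd, total = (-7)-7 = -14; b=3
item=-3: odd, total = (-14)-(-3) = -11; b=4
item=4: not odd, total = (-11)+1 = -10; b=8
item=1: odd, total = (-10)-1 = -11; b=9
item=-2: not odd, total = (-11)+1 = -10; b=7
item=3: odd, total = (-10)-3 = -13; b=8
total+b = (-13)+8 = -5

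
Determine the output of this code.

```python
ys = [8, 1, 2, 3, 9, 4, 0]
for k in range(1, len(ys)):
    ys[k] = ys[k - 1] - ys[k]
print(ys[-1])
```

-11

k=1: ys[1] = 8-1 = 7 → [8, 7, 2, 3, 9, 4, 0]
k=2: ys[2] = 7-2 = 5 → [8, 7, 5, 3, 9, 4, 0]
k=3: ys[3] = 5-3 = 2 → [8, 7, 5, 2, 9, 4, 0]
k=4: ys[4] = 2-9 = -7 → [8, 7, 5, 2, -7, 4, 0]
k=5: ys[5] = (-7)-4 = -11 → [8, 7, 5, 2, -7, -11, 0]
k=6: ys[6] = (-11)-0 = -11 → [8, 7, 5, 2, -7, -11, -11]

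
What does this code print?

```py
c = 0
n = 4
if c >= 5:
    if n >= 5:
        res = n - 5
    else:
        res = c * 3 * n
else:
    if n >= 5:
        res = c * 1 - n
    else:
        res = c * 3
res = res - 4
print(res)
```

-4

c=0, n=4
c >= 5 is False; n >= 5 is False
→ res = c * 3 = 0
res = 0-4 = -4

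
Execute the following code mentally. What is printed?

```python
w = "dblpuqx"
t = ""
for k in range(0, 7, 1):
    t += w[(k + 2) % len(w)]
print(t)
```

lpuqxdb

k=0: add w[2]='l' → 'l'
k=1: add w[3]='p' → 'lp'
k=2: add w[4]='u' → 'lpu'
k=3: add w[5]='q' → 'lpuq'
k=4: add w[6]='x' → 'lpuqx'
k=5: add w[0]='d' → 'lpuqxd'
k=6: add w[1]='b' → 'lpuqxdb'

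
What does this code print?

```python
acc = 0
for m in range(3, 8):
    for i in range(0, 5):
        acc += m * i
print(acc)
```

m=3,i=0: acc = 0+0 = 0
m=3,i=1: acc = 0+3 = 3
m=3,i=2: acc = 3+6 = 9
m=3,i=3: acc = 9+9 = 18
m=3,i=4: acc = 18+12 = 30
m=4,i=0: acc = 30+0 = 30
m=4,i=1: acc = 30+4 = 34
m=4,i=2: acc = 34+8 = 42
m=4,i=3: acc = 42+12 = 54
m=4,i=4: acc = 54+16 = 70
m=5,i=0: acc = 70+0 = 70
m=5,i=1: acc = 70+5 = 75
m=5,i=2: acc = 75+10 = 85
m=5,i=3: acc = 85+15 = 100
m=5,i=4: acc = 100+20 = 120
m=6,i=0: acc = 120+0 = 120
m=6,i=1: acc = 120+6 = 126
m=6,i=2: acc = 126+12 = 138
m=6,i=3: acc = 138+18 = 156
m=6,i=4: acc = 156+24 = 180
m=7,i=0: acc = 180+0 = 180
m=7,i=1: acc = 180+7 = 187
m=7,i=2: acc = 187+14 = 201
m=7,i=3: acc = 201+21 = 222
m=7,i=4: acc = 222+28 = 250

250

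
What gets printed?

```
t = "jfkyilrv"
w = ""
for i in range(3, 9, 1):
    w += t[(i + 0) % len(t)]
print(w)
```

yilrvj

i=3: add t[3]='y' → 'y'
i=4: add t[4]='i' → 'yi'
i=5: add t[5]='l' → 'yil'
i=6: add t[6]='r' → 'yilr'
i=7: add t[7]='v' → 'yilrv'
i=8: add t[0]='j' → 'yilrvj'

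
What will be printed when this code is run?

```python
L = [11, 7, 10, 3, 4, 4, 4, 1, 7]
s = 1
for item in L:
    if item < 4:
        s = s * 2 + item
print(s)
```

item=11: not <4
item=7: not <4
item=10: not <4
item=3: <4, s = 1*2+3 = 5
item=4: not <4
item=4: not <4
item=4: not <4
item=1: <4, s = 5*2+1 = 11
item=7: not <4

11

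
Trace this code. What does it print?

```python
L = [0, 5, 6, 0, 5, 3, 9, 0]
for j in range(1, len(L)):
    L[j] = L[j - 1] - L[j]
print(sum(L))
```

j=1: L[1] = 0-5 = -5 → [0, -5, 6, 0, 5, 3, 9, 0]
j=2: L[2] = (-5)-6 = -11 → [0, -5, -11, 0, 5, 3, 9, 0]
j=3: L[3] = (-11)-0 = -11 → [0, -5, -11, -11, 5, 3, 9, 0]
j=4: L[4] = (-11)-5 = -16 → [0, -5, -11, -11, -16, 3, 9, 0]
j=5: L[5] = (-16)-3 = -19 → [0, -5, -11, -11, -16, -19, 9, 0]
j=6: L[6] = (-19)-9 = -28 → [0, -5, -11, -11, -16, -19, -28, 0]
j=7: L[7] = (-28)-0 = -28 → [0, -5, -11, -11, -16, -19, -28, -28]
sum = -118

-118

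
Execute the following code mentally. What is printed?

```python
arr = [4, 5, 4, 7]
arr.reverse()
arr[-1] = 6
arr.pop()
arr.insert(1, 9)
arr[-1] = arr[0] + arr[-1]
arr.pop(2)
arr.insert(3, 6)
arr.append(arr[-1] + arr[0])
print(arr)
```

reverse → [7, 4, 5, 4]
arr[-1] = 6 → [7, 4, 5, 6]
pop() removes 6 → [7, 4, 5]
insert 9 at 1 → [7, 9, 4, 5]
arr[-1] = arr[0]+arr[-1] = 7+5 = 12 → [7, 9, 4, 12]
pop(2) removes 4 → [7, 9, 12]
insert 6 at 3 → [7, 9, 12, 6]
append arr[-1]+arr[0] = 6+7 = 13 → [7, 9, 12, 6, 13]

[7, 9, 12, 6, 13]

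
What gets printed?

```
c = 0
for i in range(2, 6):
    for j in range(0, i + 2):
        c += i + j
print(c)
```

i=2,j=0: c = 0+2 = 2
i=2,j=1: c = 2+3 = 5
i=2,j=2: c = 5+4 = 9
i=2,j=3: c = 9+5 = 14
i=3,j=0: c = 14+3 = 17
i=3,j=1: c = 17+4 = 21
i=3,j=2: c = 21+5 = 26
i=3,j=3: c = 26+6 = 32
i=3,j=4: c = 32+7 = 39
i=4,j=0: c = 39+4 = 43
i=4,j=1: c = 43+5 = 48
i=4,j=2: c = 48+6 = 54
i=4,j=3: c = 54+7 = 61
i=4,j=4: c = 61+8 = 69
i=4,j=5: c = 69+9 = 78
i=5,j=0: c = 78+5 = 83
i=5,j=1: c = 83+6 = 89
i=5,j=2: c = 89+7 = 96
i=5,j=3: c = 96+8 = 104
i=5,j=4: c = 104+9 = 113
i=5,j=5: c = 113+10 = 123
i=5,j=6: c = 123+11 = 134

134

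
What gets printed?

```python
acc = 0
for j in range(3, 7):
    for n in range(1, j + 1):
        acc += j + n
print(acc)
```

138

j=3,n=1: acc = 0+4 = 4
j=3,n=2: acc = 4+5 = 9
j=3,n=3: acc = 9+6 = 15
j=4,n=1: acc = 15+5 = 20
j=4,n=2: acc = 20+6 = 26
j=4,n=3: acc = 26+7 = 33
j=4,n=4: acc = 33+8 = 41
j=5,n=1: acc = 41+6 = 47
j=5,n=2: acc = 47+7 = 54
j=5,n=3: acc = 54+8 = 62
j=5,n=4: acc = 62+9 = 71
j=5,n=5: acc = 71+10 = 81
j=6,n=1: acc = 81+7 = 88
j=6,n=2: acc = 88+8 = 96
j=6,n=3: acc = 96+9 = 105
j=6,n=4: acc = 105+10 = 115
j=6,n=5: acc = 115+11 = 126
j=6,n=6: acc = 126+12 = 138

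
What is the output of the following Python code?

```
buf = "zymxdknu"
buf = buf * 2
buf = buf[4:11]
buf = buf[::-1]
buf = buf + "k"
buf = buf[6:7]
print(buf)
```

d

repeat ×2 → 'zymxdknuzymxdknu'
slice [4:11] → 'dknuzym'
reverse → 'myzunkd'
+ 'k' → 'myzunkdk'
slice [6:7] → 'd'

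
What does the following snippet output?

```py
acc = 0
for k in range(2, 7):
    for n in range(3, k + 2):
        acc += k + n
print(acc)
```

135

k=2,n=3: acc = 0+5 = 5
k=3,n=3: acc = 5+6 = 11
k=3,n=4: acc = 11+7 = 18
k=4,n=3: acc = 18+7 = 25
k=4,n=4: acc = 25+8 = 33
k=4,n=5: acc = 33+9 = 42
k=5,n=3: acc = 42+8 = 50
k=5,n=4: acc = 50+9 = 59
k=5,n=5: acc = 59+10 = 69
k=5,n=6: acc = 69+11 = 80
k=6,n=3: acc = 80+9 = 89
k=6,n=4: acc = 89+10 = 99
k=6,n=5: acc = 99+11 = 110
k=6,n=6: acc = 110+12 = 122
k=6,n=7: acc = 122+13 = 135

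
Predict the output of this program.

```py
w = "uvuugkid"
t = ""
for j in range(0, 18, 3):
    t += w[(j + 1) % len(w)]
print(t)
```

j=0: add w[1]='v' → 'v'
j=3: add w[4]='g' → 'vg'
j=6: add w[7]='d' → 'vgd'
j=9: add w[2]='u' → 'vgdu'
j=12: add w[5]='k' → 'vgduk'
j=15: add w[0]='u' → 'vgduku'

vgduku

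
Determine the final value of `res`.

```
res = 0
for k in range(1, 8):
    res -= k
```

k=1: res = 0-1 = -1
k=2: res = (-1)-2 = -3
k=3: res = (-3)-3 = -6
k=4: res = (-6)-4 = -10
k=5: res = (-10)-5 = -15
k=6: res = (-15)-6 = -21
k=7: res = (-21)-7 = -28

-28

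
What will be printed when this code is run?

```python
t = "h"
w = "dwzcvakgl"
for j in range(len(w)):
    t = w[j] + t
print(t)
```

j=0: prepend 'd' → 'dh'
j=1: prepend 'w' → 'wdh'
j=2: prepend 'z' → 'zwdh'
j=3: prepend 'c' → 'czwdh'
j=4: prepend 'v' → 'vczwdh'
j=5: prepend 'a' → 'avczwdh'
j=6: prepend 'k' → 'kavczwdh'
j=7: prepend 'g' → 'gkavczwdh'
j=8: prepend 'l' → 'lgkavczwdh'

lgkavczwdh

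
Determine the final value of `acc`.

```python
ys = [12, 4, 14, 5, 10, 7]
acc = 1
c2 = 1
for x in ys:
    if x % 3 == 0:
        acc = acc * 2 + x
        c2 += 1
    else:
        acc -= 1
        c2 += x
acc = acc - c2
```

-33

x=12: %3==0, acc = 1*2+12 = 14; c2=2
x=4: not %3==0, acc = 14-1 = 13; c2=6
x=14: not %3==0, acc = 13-1 = 12; c2=20
x=5: not %3==0, acc = 12-1 = 11; c2=25
x=10: not %3==0, acc = 11-1 = 10; c2=35
x=7: not %3==0, acc = 10-1 = 9; c2=42
acc-c2 = 9-42 = -33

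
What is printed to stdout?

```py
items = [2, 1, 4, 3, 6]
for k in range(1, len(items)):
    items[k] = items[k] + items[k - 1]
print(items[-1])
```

k=1: items[1] = 1+2 = 3 → [2, 3, 4, 3, 6]
k=2: items[2] = 4+3 = 7 → [2, 3, 7, 3, 6]
k=3: items[3] = 3+7 = 10 → [2, 3, 7, 10, 6]
k=4: items[4] = 6+10 = 16 → [2, 3, 7, 10, 16]

16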